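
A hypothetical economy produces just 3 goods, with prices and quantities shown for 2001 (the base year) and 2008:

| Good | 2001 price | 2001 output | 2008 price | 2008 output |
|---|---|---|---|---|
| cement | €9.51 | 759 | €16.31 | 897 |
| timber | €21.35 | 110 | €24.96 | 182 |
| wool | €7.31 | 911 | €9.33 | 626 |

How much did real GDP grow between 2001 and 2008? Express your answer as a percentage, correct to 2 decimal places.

Real GDP 2001 = Nominal GDP 2001 = 9.51·759 + 21.35·110 + 7.31·911 = 16226.00.
Real GDP 2008 (at 2001 prices) = 9.51·897 + 21.35·182 + 7.31·626 = 16992.23.
Real growth = 16992.23/16226.00 − 1 = 0.0472.

4.72%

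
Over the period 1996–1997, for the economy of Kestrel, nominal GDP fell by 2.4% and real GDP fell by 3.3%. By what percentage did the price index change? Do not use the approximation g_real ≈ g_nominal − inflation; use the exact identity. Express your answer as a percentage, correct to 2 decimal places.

0.93%

(1 + g_nom) = (1 + g_real)(1 + π), so π = 0.9760 / 0.9670 − 1 = 0.00931.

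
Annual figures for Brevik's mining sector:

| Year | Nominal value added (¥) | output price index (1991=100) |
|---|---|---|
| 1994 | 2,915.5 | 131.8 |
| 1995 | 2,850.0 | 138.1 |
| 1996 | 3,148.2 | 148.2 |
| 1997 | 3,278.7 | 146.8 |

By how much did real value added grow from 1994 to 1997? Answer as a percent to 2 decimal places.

0.97%

Real value added 1994 = 2915.5/1.318 = 2212.06.
Real value added 1997 = 3278.7/1.468 = 2233.45.
Change = 2233.45/2212.06 − 1 = 0.0097.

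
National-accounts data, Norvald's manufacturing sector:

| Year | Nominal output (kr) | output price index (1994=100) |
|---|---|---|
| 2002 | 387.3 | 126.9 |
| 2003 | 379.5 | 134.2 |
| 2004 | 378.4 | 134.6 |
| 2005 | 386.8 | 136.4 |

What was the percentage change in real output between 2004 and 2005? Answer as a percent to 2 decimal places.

Real output 2004 = 378.4/1.346 = 281.13.
Real output 2005 = 386.8/1.364 = 283.58.
Change = 283.58/281.13 − 1 = 0.0087.

0.87%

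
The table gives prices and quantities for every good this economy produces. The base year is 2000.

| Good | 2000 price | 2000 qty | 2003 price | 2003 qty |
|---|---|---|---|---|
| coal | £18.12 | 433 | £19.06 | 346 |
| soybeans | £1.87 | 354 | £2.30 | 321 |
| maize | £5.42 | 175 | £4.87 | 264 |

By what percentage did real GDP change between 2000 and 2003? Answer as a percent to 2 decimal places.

Real GDP 2000 = Nominal GDP 2000 = 18.12·433 + 1.87·354 + 5.42·175 = 9456.44.
Real GDP 2003 (at 2000 prices) = 18.12·346 + 1.87·321 + 5.42·264 = 8300.67.
Real growth = 8300.67/9456.44 − 1 = -0.1222.

-12.22%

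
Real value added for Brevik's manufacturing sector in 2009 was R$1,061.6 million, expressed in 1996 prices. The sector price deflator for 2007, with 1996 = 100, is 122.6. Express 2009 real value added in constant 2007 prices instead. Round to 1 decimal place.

Real value added in 2007 prices = Real value added in 1996 prices × (P_2007/P_1996) = 1061.6 × 1.226 = 1301.52.

R$1,301.5 million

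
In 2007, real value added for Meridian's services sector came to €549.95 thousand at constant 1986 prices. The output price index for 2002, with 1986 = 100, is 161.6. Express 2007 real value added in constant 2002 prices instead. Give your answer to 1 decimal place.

€888.7 thousand

Real value added in 2002 prices = Real value added in 1986 prices × (P_2002/P_1986) = 549.95 × 1.616 = 888.72.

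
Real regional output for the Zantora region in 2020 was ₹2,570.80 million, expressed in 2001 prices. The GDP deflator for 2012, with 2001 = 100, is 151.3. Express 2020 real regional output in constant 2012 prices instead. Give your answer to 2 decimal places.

₹3,889.62 million

Real regional output in 2012 prices = Real regional output in 2001 prices × (P_2012/P_2001) = 2570.80 × 1.513 = 3889.62.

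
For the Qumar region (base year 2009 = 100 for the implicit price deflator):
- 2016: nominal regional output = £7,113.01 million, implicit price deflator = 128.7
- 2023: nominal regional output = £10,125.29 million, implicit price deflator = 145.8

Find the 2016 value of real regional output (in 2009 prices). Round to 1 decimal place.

£5,526.8 million

Real regional output = Nominal / (implicit price deflator/100) = 7113.01 / 1.287 = 5526.81.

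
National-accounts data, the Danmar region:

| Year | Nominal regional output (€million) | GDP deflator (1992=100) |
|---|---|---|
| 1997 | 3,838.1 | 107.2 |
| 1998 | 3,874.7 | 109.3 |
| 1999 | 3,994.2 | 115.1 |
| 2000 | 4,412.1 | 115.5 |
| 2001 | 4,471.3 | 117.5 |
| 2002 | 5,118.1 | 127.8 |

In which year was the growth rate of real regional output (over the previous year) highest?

2000

1998: real = 3874.7/1.093 = 3545.01; growth vs 1997 (3580.32) = -0.99%.
1999: real = 3994.2/1.151 = 3470.20; growth vs 1998 (3545.01) = -2.11%.
2000: real = 4412.1/1.155 = 3820.00; growth vs 1999 (3470.20) = 10.08%.
2001: real = 4471.3/1.175 = 3805.36; growth vs 2000 (3820.00) = -0.38%.
2002: real = 5118.1/1.278 = 4004.77; growth vs 2001 (3805.36) = 5.24%.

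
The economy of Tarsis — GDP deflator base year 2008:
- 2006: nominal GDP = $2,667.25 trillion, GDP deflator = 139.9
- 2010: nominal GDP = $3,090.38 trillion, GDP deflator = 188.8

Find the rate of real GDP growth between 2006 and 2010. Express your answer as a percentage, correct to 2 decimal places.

Real GDP 2006 = 2667.25 / 1.399 = 1906.54.
Real GDP 2010 = 3090.38 / 1.888 = 1636.85.
Real growth = 1636.85 / 1906.54 − 1 = -0.1415.

-14.15%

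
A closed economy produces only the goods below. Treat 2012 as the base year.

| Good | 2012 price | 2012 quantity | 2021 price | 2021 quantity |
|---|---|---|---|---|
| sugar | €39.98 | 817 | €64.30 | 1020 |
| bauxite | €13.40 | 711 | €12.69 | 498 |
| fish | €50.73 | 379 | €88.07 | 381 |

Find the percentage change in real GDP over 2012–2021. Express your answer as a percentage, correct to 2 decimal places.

8.73%

Real GDP 2012 = Nominal GDP 2012 = 39.98·817 + 13.40·711 + 50.73·379 = 61417.73.
Real GDP 2021 (at 2012 prices) = 39.98·1020 + 13.40·498 + 50.73·381 = 66780.93.
Real growth = 66780.93/61417.73 − 1 = 0.0873.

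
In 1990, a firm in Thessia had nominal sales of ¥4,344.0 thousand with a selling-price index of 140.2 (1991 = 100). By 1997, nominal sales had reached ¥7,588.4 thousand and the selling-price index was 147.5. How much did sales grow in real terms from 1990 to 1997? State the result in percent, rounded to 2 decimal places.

66.04%

Deflate each year: 1990 → 4344.0/1.402 = 3098.43; 1997 → 7588.4/1.475 = 5144.68.
So real sales changed by 5144.68/3098.43 − 1 = 0.6604, i.e. 66.04%.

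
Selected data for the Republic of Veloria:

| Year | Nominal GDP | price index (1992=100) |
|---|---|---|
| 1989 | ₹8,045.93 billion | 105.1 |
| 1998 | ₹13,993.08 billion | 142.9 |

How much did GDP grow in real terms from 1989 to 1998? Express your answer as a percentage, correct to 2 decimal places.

27.91%

Deflate each year: 1989 → 8045.93/1.051 = 7655.50; 1998 → 13993.08/1.429 = 9792.22.
So real GDP changed by 9792.22/7655.50 − 1 = 0.2791, i.e. 27.91%.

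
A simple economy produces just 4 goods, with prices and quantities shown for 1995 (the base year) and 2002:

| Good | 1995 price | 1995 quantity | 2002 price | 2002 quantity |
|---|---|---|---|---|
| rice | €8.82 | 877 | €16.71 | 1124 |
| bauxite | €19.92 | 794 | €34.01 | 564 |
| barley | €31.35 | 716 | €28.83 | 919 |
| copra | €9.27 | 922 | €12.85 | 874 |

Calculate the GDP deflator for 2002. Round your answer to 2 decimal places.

130.36

Nominal GDP 2002 = 16.71·1124 + 34.01·564 + 28.83·919 + 12.85·874 = 75689.35.
Real GDP 2002 (at 1995 prices) = 8.82·1124 + 19.92·564 + 31.35·919 + 9.27·874 = 58061.19.
Deflator = Nominal/Real × 100 = 75689.35/58061.19 × 100 = 130.361.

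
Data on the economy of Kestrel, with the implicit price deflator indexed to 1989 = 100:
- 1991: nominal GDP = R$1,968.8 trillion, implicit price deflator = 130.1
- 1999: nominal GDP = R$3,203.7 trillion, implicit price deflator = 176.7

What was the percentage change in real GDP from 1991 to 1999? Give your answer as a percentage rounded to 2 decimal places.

Real GDP 1991 = 1968.8 / 1.301 = 1513.30.
Real GDP 1999 = 3203.7 / 1.767 = 1813.07.
Real growth = 1813.07 / 1513.30 − 1 = 0.1981.

19.81%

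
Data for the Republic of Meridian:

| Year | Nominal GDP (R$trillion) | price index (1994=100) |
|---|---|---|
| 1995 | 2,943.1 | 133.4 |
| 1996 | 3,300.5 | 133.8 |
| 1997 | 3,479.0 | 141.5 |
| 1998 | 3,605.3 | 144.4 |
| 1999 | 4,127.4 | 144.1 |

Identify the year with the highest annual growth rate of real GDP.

1999

1996: real = 3300.5/1.338 = 2466.74; growth vs 1995 (2206.22) = 11.81%.
1997: real = 3479.0/1.415 = 2458.66; growth vs 1996 (2466.74) = -0.33%.
1998: real = 3605.3/1.444 = 2496.75; growth vs 1997 (2458.66) = 1.55%.
1999: real = 4127.4/1.441 = 2864.26; growth vs 1998 (2496.75) = 14.72%.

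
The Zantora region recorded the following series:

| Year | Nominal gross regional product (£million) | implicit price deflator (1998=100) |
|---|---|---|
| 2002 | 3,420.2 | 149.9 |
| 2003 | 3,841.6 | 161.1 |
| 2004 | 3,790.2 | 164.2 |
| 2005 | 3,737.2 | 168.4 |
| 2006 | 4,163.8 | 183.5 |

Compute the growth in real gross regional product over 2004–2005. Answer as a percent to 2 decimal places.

-3.86%

Real gross regional product 2004 = 3790.2/1.642 = 2308.28.
Real gross regional product 2005 = 3737.2/1.684 = 2219.24.
Change = 2219.24/2308.28 − 1 = -0.0386.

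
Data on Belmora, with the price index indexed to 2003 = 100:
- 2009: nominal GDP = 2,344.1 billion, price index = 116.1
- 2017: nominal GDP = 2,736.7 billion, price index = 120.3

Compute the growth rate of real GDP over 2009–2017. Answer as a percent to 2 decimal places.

12.67%

Real GDP 2009 = 2344.1 / 1.161 = 2019.04.
Real GDP 2017 = 2736.7 / 1.203 = 2274.90.
Real growth = 2274.90 / 2019.04 − 1 = 0.1267.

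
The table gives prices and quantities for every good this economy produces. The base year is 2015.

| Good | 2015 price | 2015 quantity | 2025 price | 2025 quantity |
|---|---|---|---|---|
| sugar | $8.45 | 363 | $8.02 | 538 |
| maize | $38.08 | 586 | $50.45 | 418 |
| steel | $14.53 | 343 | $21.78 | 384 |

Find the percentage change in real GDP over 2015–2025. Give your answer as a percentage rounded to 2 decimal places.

-14.24%

Real GDP 2015 = Nominal GDP 2015 = 8.45·363 + 38.08·586 + 14.53·343 = 30366.02.
Real GDP 2025 (at 2015 prices) = 8.45·538 + 38.08·418 + 14.53·384 = 26043.06.
Real growth = 26043.06/30366.02 − 1 = -0.1424.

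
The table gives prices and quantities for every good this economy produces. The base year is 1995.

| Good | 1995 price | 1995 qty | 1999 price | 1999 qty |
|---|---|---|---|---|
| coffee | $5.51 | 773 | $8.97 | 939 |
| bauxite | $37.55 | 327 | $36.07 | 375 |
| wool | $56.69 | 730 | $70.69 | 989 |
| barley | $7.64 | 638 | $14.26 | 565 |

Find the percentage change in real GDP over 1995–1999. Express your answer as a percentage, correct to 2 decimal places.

26.82%

Real GDP 1995 = Nominal GDP 1995 = 5.51·773 + 37.55·327 + 56.69·730 + 7.64·638 = 62796.10.
Real GDP 1999 (at 1995 prices) = 5.51·939 + 37.55·375 + 56.69·989 + 7.64·565 = 79638.15.
Real growth = 79638.15/62796.10 − 1 = 0.2682.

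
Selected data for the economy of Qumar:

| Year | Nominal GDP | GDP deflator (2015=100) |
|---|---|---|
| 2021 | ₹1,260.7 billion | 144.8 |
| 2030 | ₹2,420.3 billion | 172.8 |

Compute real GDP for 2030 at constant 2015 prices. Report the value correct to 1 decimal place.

₹1,400.6 billion

Real GDP = Nominal / (GDP deflator/100) = 2420.3 / 1.728 = 1400.64.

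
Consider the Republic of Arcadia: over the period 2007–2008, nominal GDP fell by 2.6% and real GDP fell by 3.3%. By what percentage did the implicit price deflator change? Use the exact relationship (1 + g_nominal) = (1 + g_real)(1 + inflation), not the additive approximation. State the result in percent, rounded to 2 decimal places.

(1 + g_nom) = (1 + g_real)(1 + π), so π = 0.9740 / 0.9670 − 1 = 0.00724.

0.72%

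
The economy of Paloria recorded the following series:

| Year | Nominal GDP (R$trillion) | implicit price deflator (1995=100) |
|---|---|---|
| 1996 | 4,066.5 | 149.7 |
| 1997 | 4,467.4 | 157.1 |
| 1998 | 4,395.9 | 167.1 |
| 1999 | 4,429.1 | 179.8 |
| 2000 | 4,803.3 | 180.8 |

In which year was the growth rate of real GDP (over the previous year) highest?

1997: real = 4467.4/1.571 = 2843.67; growth vs 1996 (2716.43) = 4.68%.
1998: real = 4395.9/1.671 = 2630.70; growth vs 1997 (2843.67) = -7.49%.
1999: real = 4429.1/1.798 = 2463.35; growth vs 1998 (2630.70) = -6.36%.
2000: real = 4803.3/1.808 = 2656.69; growth vs 1999 (2463.35) = 7.85%.

2000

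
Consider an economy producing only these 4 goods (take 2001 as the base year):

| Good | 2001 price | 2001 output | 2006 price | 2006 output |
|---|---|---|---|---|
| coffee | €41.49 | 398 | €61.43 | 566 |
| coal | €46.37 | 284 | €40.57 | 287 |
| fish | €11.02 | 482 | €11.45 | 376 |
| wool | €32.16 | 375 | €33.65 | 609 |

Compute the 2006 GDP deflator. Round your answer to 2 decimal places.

117.66

Nominal GDP 2006 = 61.43·566 + 40.57·287 + 11.45·376 + 33.65·609 = 71211.02.
Real GDP 2006 (at 2001 prices) = 41.49·566 + 46.37·287 + 11.02·376 + 32.16·609 = 60520.49.
Deflator = Nominal/Real × 100 = 71211.02/60520.49 × 100 = 117.664.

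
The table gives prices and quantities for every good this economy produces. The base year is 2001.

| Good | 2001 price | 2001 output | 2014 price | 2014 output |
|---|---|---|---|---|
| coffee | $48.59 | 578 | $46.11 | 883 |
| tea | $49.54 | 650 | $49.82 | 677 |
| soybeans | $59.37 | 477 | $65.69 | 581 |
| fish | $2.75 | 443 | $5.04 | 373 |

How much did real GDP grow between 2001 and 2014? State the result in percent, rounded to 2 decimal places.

24.65%

Real GDP 2001 = Nominal GDP 2001 = 48.59·578 + 49.54·650 + 59.37·477 + 2.75·443 = 89823.76.
Real GDP 2014 (at 2001 prices) = 48.59·883 + 49.54·677 + 59.37·581 + 2.75·373 = 111963.27.
Real growth = 111963.27/89823.76 − 1 = 0.2465.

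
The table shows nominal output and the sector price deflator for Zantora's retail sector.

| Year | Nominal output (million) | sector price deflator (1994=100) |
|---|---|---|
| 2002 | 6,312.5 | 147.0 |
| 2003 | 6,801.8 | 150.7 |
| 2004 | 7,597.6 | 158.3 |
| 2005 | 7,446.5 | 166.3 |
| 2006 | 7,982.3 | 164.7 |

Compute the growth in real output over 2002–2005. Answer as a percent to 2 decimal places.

4.27%

Real output 2002 = 6312.5/1.470 = 4294.22.
Real output 2005 = 7446.5/1.663 = 4477.75.
Change = 4477.75/4294.22 − 1 = 0.0427.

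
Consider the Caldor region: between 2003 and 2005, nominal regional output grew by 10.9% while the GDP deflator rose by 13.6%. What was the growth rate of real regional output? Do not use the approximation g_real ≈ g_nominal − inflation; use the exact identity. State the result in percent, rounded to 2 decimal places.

(1 + g_nom) = (1 + g_real)(1 + π), so g_real = 1.1090 / 1.1360 − 1 = -0.02377.

-2.38%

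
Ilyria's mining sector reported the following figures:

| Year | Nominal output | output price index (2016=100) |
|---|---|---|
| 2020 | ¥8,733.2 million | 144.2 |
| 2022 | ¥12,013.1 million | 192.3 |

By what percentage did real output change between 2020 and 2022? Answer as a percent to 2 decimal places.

3.15%

Deflate each year: 2020 → 8733.2/1.442 = 6056.31; 2022 → 12013.1/1.923 = 6247.06.
So real output changed by 6247.06/6056.31 − 1 = 0.0315, i.e. 3.15%.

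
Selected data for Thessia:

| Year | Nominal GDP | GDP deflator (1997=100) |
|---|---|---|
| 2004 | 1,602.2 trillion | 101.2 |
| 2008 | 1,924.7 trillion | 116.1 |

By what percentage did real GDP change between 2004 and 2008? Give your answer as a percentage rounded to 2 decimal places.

Real GDP 2004 = 1602.2 / 1.012 = 1583.20.
Real GDP 2008 = 1924.7 / 1.161 = 1657.80.
Real growth = 1657.80 / 1583.20 − 1 = 0.0471.

4.71%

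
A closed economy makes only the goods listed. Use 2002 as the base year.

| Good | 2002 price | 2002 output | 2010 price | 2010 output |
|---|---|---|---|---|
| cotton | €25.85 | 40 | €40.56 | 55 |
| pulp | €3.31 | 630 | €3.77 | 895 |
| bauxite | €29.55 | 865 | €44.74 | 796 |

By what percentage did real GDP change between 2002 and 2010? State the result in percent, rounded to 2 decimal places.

-2.70%

Real GDP 2002 = Nominal GDP 2002 = 25.85·40 + 3.31·630 + 29.55·865 = 28680.05.
Real GDP 2010 (at 2002 prices) = 25.85·55 + 3.31·895 + 29.55·796 = 27906.00.
Real growth = 27906.00/28680.05 − 1 = -0.0270.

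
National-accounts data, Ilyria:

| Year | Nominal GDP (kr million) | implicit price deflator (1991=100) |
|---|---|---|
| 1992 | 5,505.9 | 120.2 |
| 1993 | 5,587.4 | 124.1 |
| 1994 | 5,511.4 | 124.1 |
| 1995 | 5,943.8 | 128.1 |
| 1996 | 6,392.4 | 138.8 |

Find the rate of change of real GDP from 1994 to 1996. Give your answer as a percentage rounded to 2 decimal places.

3.70%

Real GDP 1994 = 5511.4/1.241 = 4441.10.
Real GDP 1996 = 6392.4/1.388 = 4605.48.
Change = 4605.48/4441.10 − 1 = 0.0370.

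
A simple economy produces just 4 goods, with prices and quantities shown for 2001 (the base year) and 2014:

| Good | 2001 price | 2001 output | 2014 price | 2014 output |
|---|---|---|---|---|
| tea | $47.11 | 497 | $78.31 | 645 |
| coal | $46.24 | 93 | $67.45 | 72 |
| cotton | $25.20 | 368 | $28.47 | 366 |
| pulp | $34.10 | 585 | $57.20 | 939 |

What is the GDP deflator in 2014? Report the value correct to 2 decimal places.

Nominal GDP 2014 = 78.31·645 + 67.45·72 + 28.47·366 + 57.20·939 = 119497.17.
Real GDP 2014 (at 2001 prices) = 47.11·645 + 46.24·72 + 25.20·366 + 34.10·939 = 74958.33.
Deflator = Nominal/Real × 100 = 119497.17/74958.33 × 100 = 159.418.

159.42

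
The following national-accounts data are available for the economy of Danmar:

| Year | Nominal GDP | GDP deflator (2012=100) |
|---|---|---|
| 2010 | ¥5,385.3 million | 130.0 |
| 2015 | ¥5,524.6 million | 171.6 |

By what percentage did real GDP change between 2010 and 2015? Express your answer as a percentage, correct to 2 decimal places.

-22.28%

Deflate each year: 2010 → 5385.3/1.300 = 4142.54; 2015 → 5524.6/1.716 = 3219.46.
So real GDP changed by 3219.46/4142.54 − 1 = -0.2228, i.e. -22.28%.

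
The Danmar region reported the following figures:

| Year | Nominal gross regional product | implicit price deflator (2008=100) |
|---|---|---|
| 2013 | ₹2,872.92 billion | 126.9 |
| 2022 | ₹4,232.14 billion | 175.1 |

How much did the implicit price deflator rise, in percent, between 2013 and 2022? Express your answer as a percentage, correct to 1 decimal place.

Price-level change = 175.1 / 126.9 − 1 = 0.3798.

38.0%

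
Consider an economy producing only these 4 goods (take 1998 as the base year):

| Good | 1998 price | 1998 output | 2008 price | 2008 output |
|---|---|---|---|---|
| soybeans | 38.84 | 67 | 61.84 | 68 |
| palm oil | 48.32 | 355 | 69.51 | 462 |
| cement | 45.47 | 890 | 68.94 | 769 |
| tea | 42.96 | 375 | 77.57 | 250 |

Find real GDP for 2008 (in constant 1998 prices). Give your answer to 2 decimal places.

Real GDP 2008 = Σ (p_1998 × q_2008) = 38.84·68 + 48.32·462 + 45.47·769 + 42.96·250 = 70671.39.

70671.39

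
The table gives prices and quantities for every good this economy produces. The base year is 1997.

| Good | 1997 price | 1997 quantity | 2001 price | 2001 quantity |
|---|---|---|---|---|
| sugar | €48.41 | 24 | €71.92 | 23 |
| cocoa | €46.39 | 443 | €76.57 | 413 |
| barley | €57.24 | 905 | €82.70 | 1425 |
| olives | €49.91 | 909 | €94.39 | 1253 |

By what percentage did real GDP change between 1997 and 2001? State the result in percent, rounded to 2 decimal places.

38.27%

Real GDP 1997 = Nominal GDP 1997 = 48.41·24 + 46.39·443 + 57.24·905 + 49.91·909 = 118883.00.
Real GDP 2001 (at 1997 prices) = 48.41·23 + 46.39·413 + 57.24·1425 + 49.91·1253 = 164376.73.
Real growth = 164376.73/118883.00 − 1 = 0.3827.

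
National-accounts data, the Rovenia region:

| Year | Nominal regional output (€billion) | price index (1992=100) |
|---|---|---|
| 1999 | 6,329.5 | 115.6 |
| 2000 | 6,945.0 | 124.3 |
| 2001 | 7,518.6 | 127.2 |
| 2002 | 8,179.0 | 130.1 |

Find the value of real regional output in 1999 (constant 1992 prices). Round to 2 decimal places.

€5,475.35 billion

Real regional output 1999 = 6329.5 / 1.156 = 5475.35.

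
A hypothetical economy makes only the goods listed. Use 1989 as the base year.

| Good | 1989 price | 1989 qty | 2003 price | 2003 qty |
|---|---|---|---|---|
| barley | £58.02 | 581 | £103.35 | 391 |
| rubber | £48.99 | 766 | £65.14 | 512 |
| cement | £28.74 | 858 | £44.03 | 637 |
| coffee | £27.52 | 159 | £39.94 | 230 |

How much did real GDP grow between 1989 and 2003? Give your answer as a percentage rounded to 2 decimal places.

Real GDP 1989 = Nominal GDP 1989 = 58.02·581 + 48.99·766 + 28.74·858 + 27.52·159 = 100270.56.
Real GDP 2003 (at 1989 prices) = 58.02·391 + 48.99·512 + 28.74·637 + 27.52·230 = 72405.68.
Real growth = 72405.68/100270.56 − 1 = -0.2779.

-27.79%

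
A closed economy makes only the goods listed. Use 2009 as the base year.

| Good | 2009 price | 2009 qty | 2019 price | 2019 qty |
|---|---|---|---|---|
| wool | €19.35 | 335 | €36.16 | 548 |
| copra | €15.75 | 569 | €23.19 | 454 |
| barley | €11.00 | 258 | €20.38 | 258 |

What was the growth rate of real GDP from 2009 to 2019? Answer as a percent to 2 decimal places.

12.64%

Real GDP 2009 = Nominal GDP 2009 = 19.35·335 + 15.75·569 + 11.00·258 = 18282.00.
Real GDP 2019 (at 2009 prices) = 19.35·548 + 15.75·454 + 11.00·258 = 20592.30.
Real growth = 20592.30/18282.00 − 1 = 0.1264.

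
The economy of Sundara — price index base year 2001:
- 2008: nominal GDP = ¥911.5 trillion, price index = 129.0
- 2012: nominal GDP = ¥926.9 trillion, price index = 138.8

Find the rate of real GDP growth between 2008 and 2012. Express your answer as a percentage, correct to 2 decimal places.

-5.49%

Deflate each year: 2008 → 911.5/1.290 = 706.59; 2012 → 926.9/1.388 = 667.80.
So real GDP changed by 667.80/706.59 − 1 = -0.0549, i.e. -5.49%.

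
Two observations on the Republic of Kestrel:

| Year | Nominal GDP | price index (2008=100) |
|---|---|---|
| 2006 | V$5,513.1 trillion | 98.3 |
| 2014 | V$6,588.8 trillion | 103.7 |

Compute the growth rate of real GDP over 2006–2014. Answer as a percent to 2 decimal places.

Deflate each year: 2006 → 5513.1/0.983 = 5608.44; 2014 → 6588.8/1.037 = 6353.71.
So real GDP changed by 6353.71/5608.44 − 1 = 0.1329, i.e. 13.29%.

13.29%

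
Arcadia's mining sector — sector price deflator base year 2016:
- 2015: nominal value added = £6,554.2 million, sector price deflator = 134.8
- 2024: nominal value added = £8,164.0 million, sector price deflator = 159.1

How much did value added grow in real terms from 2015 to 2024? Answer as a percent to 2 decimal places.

Real value added 2015 = 6554.2 / 1.348 = 4862.17.
Real value added 2024 = 8164.0 / 1.591 = 5131.36.
Real growth = 5131.36 / 4862.17 − 1 = 0.0554.

5.54%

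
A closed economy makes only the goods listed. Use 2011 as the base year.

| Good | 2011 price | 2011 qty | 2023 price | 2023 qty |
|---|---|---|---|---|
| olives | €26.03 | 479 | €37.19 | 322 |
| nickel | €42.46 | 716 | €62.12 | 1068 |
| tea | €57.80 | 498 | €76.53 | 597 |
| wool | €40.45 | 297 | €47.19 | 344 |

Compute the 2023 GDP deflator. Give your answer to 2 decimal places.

Nominal GDP 2023 = 37.19·322 + 62.12·1068 + 76.53·597 + 47.19·344 = 140241.11.
Real GDP 2023 (at 2011 prices) = 26.03·322 + 42.46·1068 + 57.80·597 + 40.45·344 = 102150.34.
Deflator = Nominal/Real × 100 = 140241.11/102150.34 × 100 = 137.289.

137.29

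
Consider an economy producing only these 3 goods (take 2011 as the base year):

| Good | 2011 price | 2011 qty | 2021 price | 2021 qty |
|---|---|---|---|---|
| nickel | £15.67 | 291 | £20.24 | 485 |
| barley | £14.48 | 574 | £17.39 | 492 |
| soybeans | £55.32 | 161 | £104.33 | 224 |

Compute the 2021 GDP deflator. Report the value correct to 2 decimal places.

153.94

Nominal GDP 2021 = 20.24·485 + 17.39·492 + 104.33·224 = 41742.20.
Real GDP 2021 (at 2011 prices) = 15.67·485 + 14.48·492 + 55.32·224 = 27115.79.
Deflator = Nominal/Real × 100 = 41742.20/27115.79 × 100 = 153.941.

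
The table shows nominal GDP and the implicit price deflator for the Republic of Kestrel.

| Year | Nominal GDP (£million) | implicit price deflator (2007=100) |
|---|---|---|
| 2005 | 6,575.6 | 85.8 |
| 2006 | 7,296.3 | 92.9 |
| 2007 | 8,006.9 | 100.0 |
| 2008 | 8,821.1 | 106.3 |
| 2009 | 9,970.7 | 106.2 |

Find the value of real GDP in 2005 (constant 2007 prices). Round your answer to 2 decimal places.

Real GDP 2005 = 6575.6 / 0.858 = 7663.87.

£7,663.87 million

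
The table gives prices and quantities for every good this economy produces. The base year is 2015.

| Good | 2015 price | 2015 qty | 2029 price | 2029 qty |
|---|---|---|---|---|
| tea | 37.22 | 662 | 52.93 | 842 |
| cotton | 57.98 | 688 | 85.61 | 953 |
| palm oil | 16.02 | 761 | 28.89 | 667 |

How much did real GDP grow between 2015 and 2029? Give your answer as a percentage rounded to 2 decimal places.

Real GDP 2015 = Nominal GDP 2015 = 37.22·662 + 57.98·688 + 16.02·761 = 76721.10.
Real GDP 2029 (at 2015 prices) = 37.22·842 + 57.98·953 + 16.02·667 = 97279.52.
Real growth = 97279.52/76721.10 − 1 = 0.2680.

26.80%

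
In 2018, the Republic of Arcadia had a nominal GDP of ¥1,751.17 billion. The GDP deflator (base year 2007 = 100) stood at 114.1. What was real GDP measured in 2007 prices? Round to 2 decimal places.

Real GDP = Nominal / (GDP deflator/100) = 1751.17 / 1.141 = 1534.77.

¥1,534.77 billion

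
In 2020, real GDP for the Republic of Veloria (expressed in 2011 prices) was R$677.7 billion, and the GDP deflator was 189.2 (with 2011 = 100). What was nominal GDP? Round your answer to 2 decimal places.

R$1,282.21 billion

Nominal GDP = Real × (GDP deflator/100) = 677.7 × 1.892 = 1282.21.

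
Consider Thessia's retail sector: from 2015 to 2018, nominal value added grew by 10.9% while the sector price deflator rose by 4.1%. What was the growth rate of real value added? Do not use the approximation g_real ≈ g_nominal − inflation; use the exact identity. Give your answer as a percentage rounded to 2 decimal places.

6.53%

(1 + g_nom) = (1 + g_real)(1 + π), so g_real = 1.1090 / 1.0410 − 1 = 0.06532.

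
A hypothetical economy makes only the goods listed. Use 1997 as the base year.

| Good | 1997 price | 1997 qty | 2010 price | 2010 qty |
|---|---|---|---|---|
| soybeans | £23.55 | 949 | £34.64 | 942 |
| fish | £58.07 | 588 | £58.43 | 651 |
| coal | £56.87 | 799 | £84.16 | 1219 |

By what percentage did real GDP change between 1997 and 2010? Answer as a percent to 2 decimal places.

Real GDP 1997 = Nominal GDP 1997 = 23.55·949 + 58.07·588 + 56.87·799 = 101933.24.
Real GDP 2010 (at 1997 prices) = 23.55·942 + 58.07·651 + 56.87·1219 = 129312.20.
Real growth = 129312.20/101933.24 − 1 = 0.2686.

26.86%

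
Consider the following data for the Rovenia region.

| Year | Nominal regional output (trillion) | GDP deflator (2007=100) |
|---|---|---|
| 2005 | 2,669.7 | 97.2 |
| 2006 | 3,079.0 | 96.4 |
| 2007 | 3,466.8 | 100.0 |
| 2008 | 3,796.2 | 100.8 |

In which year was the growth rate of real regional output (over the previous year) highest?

2006: real = 3079.0/0.964 = 3193.98; growth vs 2005 (2746.60) = 16.29%.
2007: real = 3466.8/1.000 = 3466.80; growth vs 2006 (3193.98) = 8.54%.
2008: real = 3796.2/1.008 = 3766.07; growth vs 2007 (3466.80) = 8.63%.

2006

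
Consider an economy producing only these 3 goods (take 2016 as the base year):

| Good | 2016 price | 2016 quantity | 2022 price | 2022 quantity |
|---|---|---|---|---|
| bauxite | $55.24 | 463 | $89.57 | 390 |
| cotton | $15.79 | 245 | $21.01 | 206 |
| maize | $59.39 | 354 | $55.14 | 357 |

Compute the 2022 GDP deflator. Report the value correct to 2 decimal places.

Nominal GDP 2022 = 89.57·390 + 21.01·206 + 55.14·357 = 58945.34.
Real GDP 2022 (at 2016 prices) = 55.24·390 + 15.79·206 + 59.39·357 = 45998.57.
Deflator = Nominal/Real × 100 = 58945.34/45998.57 × 100 = 128.146.

128.15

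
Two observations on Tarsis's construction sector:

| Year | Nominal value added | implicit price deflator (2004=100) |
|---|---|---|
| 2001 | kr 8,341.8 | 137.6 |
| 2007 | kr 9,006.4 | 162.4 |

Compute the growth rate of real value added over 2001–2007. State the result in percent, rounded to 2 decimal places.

-8.52%

Deflate each year: 2001 → 8341.8/1.376 = 6062.35; 2007 → 9006.4/1.624 = 5545.81.
So real value added changed by 5545.81/6062.35 − 1 = -0.0852, i.e. -8.52%.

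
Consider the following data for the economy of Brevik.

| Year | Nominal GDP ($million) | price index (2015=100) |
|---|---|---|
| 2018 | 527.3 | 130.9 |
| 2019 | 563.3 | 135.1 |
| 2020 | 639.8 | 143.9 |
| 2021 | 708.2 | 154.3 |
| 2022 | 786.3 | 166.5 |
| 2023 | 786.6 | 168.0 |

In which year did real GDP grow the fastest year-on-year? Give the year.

2019: real = 563.3/1.351 = 416.95; growth vs 2018 (402.83) = 3.51%.
2020: real = 639.8/1.439 = 444.61; growth vs 2019 (416.95) = 6.63%.
2021: real = 708.2/1.543 = 458.98; growth vs 2020 (444.61) = 3.23%.
2022: real = 786.3/1.665 = 472.25; growth vs 2021 (458.98) = 2.89%.
2023: real = 786.6/1.680 = 468.21; growth vs 2022 (472.25) = -0.86%.

2020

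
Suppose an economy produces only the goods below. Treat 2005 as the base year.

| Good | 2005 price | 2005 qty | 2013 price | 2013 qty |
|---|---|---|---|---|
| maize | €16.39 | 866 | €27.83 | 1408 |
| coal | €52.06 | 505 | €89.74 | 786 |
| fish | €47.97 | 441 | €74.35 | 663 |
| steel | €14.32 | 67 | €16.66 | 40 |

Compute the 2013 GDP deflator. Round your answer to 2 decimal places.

Nominal GDP 2013 = 27.83·1408 + 89.74·786 + 74.35·663 + 16.66·40 = 159680.73.
Real GDP 2013 (at 2005 prices) = 16.39·1408 + 52.06·786 + 47.97·663 + 14.32·40 = 96373.19.
Deflator = Nominal/Real × 100 = 159680.73/96373.19 × 100 = 165.690.

165.69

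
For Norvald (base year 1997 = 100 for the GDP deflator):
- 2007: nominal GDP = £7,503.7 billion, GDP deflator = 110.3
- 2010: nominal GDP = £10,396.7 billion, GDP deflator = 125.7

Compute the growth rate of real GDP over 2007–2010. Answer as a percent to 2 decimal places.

21.58%

Real GDP 2007 = 7503.7 / 1.103 = 6802.99.
Real GDP 2010 = 10396.7 / 1.257 = 8271.04.
Real growth = 8271.04 / 6802.99 − 1 = 0.2158.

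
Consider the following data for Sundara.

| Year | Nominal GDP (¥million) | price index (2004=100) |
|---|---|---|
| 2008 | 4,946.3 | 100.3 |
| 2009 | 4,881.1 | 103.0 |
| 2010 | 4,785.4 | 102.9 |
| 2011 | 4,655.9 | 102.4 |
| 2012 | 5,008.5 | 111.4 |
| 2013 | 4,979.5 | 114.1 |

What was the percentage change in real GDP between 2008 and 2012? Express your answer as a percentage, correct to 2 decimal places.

Real GDP 2008 = 4946.3/1.003 = 4931.51.
Real GDP 2012 = 5008.5/1.114 = 4495.96.
Change = 4495.96/4931.51 − 1 = -0.0883.

-8.83%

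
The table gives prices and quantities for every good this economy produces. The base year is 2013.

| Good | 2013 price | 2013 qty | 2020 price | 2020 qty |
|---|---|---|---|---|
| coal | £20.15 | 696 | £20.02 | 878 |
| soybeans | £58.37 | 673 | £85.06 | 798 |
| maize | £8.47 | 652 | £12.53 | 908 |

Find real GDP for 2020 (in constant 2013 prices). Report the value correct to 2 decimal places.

£71961.72

Real GDP 2020 = Σ (p_2013 × q_2020) = 20.15·878 + 58.37·798 + 8.47·908 = 71961.72.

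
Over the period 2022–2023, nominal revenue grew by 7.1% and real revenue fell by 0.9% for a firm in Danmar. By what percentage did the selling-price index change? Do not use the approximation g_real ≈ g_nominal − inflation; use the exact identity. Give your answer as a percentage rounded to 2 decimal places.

(1 + g_nom) = (1 + g_real)(1 + π), so π = 1.0710 / 0.9910 − 1 = 0.08073.

8.07%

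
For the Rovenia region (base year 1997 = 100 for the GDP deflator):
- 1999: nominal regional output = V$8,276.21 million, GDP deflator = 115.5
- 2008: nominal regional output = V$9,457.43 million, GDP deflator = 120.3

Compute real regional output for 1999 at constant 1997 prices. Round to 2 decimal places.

V$7,165.55 million

Real regional output = Nominal / (GDP deflator/100) = 8276.21 / 1.155 = 7165.55.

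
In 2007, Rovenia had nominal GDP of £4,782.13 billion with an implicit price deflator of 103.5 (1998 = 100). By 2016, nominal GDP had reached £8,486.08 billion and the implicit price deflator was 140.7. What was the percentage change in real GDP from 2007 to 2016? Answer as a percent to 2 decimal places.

Real GDP 2007 = 4782.13 / 1.035 = 4620.42.
Real GDP 2016 = 8486.08 / 1.407 = 6031.33.
Real growth = 6031.33 / 4620.42 − 1 = 0.3054.

30.54%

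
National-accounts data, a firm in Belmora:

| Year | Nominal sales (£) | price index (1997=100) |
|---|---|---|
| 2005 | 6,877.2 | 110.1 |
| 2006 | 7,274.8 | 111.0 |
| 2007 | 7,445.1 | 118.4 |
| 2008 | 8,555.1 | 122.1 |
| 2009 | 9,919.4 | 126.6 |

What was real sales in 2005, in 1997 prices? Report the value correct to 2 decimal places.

£6,246.32

Real sales 2005 = 6877.2 / 1.101 = 6246.32.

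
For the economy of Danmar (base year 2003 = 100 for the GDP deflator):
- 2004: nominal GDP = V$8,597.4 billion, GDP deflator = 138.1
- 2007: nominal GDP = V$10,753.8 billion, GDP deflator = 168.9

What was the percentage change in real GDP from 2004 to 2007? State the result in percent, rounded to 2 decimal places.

2.27%

Real GDP 2004 = 8597.4 / 1.381 = 6225.49.
Real GDP 2007 = 10753.8 / 1.689 = 6366.96.
Real growth = 6366.96 / 6225.49 − 1 = 0.0227.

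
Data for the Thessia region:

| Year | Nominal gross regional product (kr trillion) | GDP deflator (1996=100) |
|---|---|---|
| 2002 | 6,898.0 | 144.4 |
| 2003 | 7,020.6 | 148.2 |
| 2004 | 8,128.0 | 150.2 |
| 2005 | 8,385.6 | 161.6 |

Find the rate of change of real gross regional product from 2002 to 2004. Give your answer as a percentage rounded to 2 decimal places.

Real gross regional product 2002 = 6898.0/1.444 = 4777.01.
Real gross regional product 2004 = 8128.0/1.502 = 5411.45.
Change = 5411.45/4777.01 − 1 = 0.1328.

13.28%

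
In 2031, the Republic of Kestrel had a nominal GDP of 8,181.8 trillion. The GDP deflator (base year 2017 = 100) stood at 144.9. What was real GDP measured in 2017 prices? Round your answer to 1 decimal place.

5,646.5 trillion

Real GDP = Nominal / (GDP deflator/100) = 8181.8 / 1.449 = 5646.51.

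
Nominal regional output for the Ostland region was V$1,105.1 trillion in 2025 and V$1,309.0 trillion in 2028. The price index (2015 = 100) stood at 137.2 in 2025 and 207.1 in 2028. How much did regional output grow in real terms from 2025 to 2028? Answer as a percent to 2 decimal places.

-21.53%

Real regional output 2025 = 1105.1 / 1.372 = 805.47.
Real regional output 2028 = 1309.0 / 2.071 = 632.06.
Real growth = 632.06 / 805.47 − 1 = -0.2153.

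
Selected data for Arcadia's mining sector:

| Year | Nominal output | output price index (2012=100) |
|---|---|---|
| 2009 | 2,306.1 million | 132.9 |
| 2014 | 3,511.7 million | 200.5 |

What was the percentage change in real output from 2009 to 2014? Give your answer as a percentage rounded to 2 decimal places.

Deflate each year: 2009 → 2306.1/1.329 = 1735.21; 2014 → 3511.7/2.005 = 1751.47.
So real output changed by 1751.47/1735.21 − 1 = 0.0094, i.e. 0.94%.

0.94%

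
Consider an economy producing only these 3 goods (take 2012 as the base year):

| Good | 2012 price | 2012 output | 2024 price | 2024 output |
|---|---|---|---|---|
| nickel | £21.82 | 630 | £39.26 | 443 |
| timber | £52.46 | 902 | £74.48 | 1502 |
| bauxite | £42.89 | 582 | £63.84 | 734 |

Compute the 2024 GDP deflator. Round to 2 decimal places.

Nominal GDP 2024 = 39.26·443 + 74.48·1502 + 63.84·734 = 176119.70.
Real GDP 2024 (at 2012 prices) = 21.82·443 + 52.46·1502 + 42.89·734 = 119942.44.
Deflator = Nominal/Real × 100 = 176119.70/119942.44 × 100 = 146.837.

146.84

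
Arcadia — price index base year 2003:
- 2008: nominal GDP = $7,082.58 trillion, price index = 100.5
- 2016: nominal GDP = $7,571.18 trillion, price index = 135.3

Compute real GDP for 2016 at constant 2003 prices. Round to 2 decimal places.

Real GDP = Nominal / (price index/100) = 7571.18 / 1.353 = 5595.85.

$5,595.85 trillion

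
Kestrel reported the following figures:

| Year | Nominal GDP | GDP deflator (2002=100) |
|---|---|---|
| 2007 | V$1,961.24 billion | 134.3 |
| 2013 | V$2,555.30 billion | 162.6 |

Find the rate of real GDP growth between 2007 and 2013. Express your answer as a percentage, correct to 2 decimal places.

Real GDP 2007 = 1961.24 / 1.343 = 1460.34.
Real GDP 2013 = 2555.30 / 1.626 = 1571.53.
Real growth = 1571.53 / 1460.34 − 1 = 0.0761.

7.61%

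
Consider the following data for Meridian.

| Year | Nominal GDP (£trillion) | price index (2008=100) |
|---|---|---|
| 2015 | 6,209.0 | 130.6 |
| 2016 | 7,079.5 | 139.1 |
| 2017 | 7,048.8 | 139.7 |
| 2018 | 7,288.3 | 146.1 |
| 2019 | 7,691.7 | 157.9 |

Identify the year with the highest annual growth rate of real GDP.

2016: real = 7079.5/1.391 = 5089.50; growth vs 2015 (4754.21) = 7.05%.
2017: real = 7048.8/1.397 = 5045.67; growth vs 2016 (5089.50) = -0.86%.
2018: real = 7288.3/1.461 = 4988.57; growth vs 2017 (5045.67) = -1.13%.
2019: real = 7691.7/1.579 = 4871.25; growth vs 2018 (4988.57) = -2.35%.

2016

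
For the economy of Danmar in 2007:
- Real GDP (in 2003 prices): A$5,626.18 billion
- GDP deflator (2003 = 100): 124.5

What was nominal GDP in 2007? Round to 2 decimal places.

Nominal GDP = Real × (GDP deflator/100) = 5626.18 × 1.245 = 7004.59.

A$7,004.59 billion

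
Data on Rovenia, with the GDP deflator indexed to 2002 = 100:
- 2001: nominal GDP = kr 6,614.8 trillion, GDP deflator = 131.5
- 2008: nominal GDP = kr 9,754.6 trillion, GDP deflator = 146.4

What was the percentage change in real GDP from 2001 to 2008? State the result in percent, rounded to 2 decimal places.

Deflate each year: 2001 → 6614.8/1.315 = 5030.27; 2008 → 9754.6/1.464 = 6662.98.
So real GDP changed by 6662.98/5030.27 − 1 = 0.3246, i.e. 32.46%.

32.46%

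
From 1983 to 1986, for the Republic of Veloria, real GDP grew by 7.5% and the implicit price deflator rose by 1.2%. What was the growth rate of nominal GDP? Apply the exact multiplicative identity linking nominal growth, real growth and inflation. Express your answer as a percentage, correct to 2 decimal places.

8.79%

(1 + g_nom) = (1 + g_real)(1 + π) = 1.0750 × 1.0120 = 1.08790.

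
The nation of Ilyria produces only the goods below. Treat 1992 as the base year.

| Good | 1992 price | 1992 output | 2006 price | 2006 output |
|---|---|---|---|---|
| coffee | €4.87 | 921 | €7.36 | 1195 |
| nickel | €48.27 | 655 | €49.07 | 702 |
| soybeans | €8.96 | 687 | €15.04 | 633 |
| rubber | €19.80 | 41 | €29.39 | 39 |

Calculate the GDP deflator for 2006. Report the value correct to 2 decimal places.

Nominal GDP 2006 = 7.36·1195 + 49.07·702 + 15.04·633 + 29.39·39 = 53908.87.
Real GDP 2006 (at 1992 prices) = 4.87·1195 + 48.27·702 + 8.96·633 + 19.80·39 = 46149.07.
Deflator = Nominal/Real × 100 = 53908.87/46149.07 × 100 = 116.815.

116.81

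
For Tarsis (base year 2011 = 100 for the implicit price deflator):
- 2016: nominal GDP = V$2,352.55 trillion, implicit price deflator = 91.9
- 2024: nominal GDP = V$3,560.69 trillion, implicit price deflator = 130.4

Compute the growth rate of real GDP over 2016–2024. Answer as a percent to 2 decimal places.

Deflate each year: 2016 → 2352.55/0.919 = 2559.90; 2024 → 3560.69/1.304 = 2730.59.
So real GDP changed by 2730.59/2559.90 − 1 = 0.0667, i.e. 6.67%.

6.67%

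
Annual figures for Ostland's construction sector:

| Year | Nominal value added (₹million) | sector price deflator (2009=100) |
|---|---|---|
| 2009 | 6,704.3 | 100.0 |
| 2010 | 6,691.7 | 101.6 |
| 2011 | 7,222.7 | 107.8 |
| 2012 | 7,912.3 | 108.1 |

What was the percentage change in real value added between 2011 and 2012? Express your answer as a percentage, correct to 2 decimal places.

9.24%

Real value added 2011 = 7222.7/1.078 = 6700.09.
Real value added 2012 = 7912.3/1.081 = 7319.43.
Change = 7319.43/6700.09 − 1 = 0.0924.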